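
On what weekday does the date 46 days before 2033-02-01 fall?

Friday

First find the weekday of Feb 1, 2033. Doomsday rule: the anchor day for the 2000s is Tuesday. For year 33: 33÷12 = 2 r 9, and 9÷4 = 2, so 2+9+2 = 13.
Tuesday + 13 ≡ Monday — that's 2033's doomsday.
In February the doomsday date is Feb 28 (2033 is not a leap year).
Feb 1 is 27 days before Feb 28; 27 mod 7 = 6, so Monday − 6 = Tuesday.
46 mod 7 = 4, so 46 days before a Tuesday is Tuesday − 4 = Friday.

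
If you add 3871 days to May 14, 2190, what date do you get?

+365 (one year) → May 14, 2191 (3506 left).
+366 (one year; includes Feb 29, 2192) → May 14, 2192 (3140 left).
+365 (one year) → May 14, 2193 (2775 left).
+365 (one year) → May 14, 2194 (2410 left).
+365 (one year) → May 14, 2195 (2045 left).
+366 (one year; includes Feb 29, 2196) → May 14, 2196 (1679 left).
+365 (one year) → May 14, 2197 (1314 left).
+365 (one year) → May 14, 2198 (949 left).
+365 (one year) → May 14, 2199 (584 left).
+365 (one year) → May 14, 2200 (219 left).
May has 31 days: +18 → Jun 1, 2200 (201 left).
Jun has 30 days: +30 → Jul 1, 2200 (171 left).
Jul has 31 days: +31 → Aug 1, 2200 (140 left).
Aug has 31 days: +31 → Sep 1, 2200 (109 left).
Sep has 30 days: +30 → Oct 1, 2200 (79 left).
Oct has 31 days: +31 → Nov 1, 2200 (48 left).
Nov has 30 days: +30 → Dec 1, 2200 (18 left).
+18 → Dec 19, 2200.

December 19, 2200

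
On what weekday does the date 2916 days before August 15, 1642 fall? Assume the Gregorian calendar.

Aug 15, 1642 is a Friday.
2916 mod 7 = 4, so 2916 days before a Friday is Friday − 4 = Monday.

Monday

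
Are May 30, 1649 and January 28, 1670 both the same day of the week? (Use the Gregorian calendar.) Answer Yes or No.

From May 30, 1649 to Jan 28, 1670 is 7548 days.
7548 mod 7 = 2, so they are different weekdays.
(May 30, 1649 is a Sunday; Jan 28, 1670 is a Tuesday.)

No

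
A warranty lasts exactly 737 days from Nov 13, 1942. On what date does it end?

November 19, 1944

+365 (one year) → Nov 13, 1943 (372 left).
Nov has 30 days: +18 → Dec 1, 1943 (354 left).
Dec has 31 days: +31 → Jan 1, 1944 (323 left).
Jan has 31 days: +31 → Feb 1, 1944 (292 left).
Feb has 29 days: +29 → Mar 1, 1944 (263 left).
Mar has 31 days: +31 → Apr 1, 1944 (232 left).
Apr has 30 days: +30 → May 1, 1944 (202 left).
May has 31 days: +31 → Jun 1, 1944 (171 left).
Jun has 30 days: +30 → Jul 1, 1944 (141 left).
Jul has 31 days: +31 → Aug 1, 1944 (110 left).
Aug has 31 days: +31 → Sep 1, 1944 (79 left).
Sep has 30 days: +30 → Oct 1, 1944 (49 left).
Oct has 31 days: +31 → Nov 1, 1944 (18 left).
+18 → Nov 19, 1944.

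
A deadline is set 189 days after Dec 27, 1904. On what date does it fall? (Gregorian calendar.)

July 4, 1905

Dec has 31 days: +5 → Jan 1, 1905 (184 left).
Jan has 31 days: +31 → Feb 1, 1905 (153 left).
Feb has 28 days: +28 → Mar 1, 1905 (125 left).
Mar has 31 days: +31 → Apr 1, 1905 (94 left).
Apr has 30 days: +30 → May 1, 1905 (64 left).
May has 31 days: +31 → Jun 1, 1905 (33 left).
Jun has 30 days: +30 → Jul 1, 1905 (3 left).
+3 → Jul 4, 1905.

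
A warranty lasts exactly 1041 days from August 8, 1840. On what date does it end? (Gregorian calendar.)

June 15, 1843

+365 (one year) → Aug 8, 1841 (676 left).
+365 (one year) → Aug 8, 1842 (311 left).
Aug has 31 days: +24 → Sep 1, 1842 (287 left).
Sep has 30 days: +30 → Oct 1, 1842 (257 left).
Oct has 31 days: +31 → Nov 1, 1842 (226 left).
Nov has 30 days: +30 → Dec 1, 1842 (196 left).
Dec has 31 days: +31 → Jan 1, 1843 (165 left).
Jan has 31 days: +31 → Feb 1, 1843 (134 left).
Feb has 28 days: +28 → Mar 1, 1843 (106 left).
Mar has 31 days: +31 → Apr 1, 1843 (75 left).
Apr has 30 days: +30 → May 1, 1843 (45 left).
May has 31 days: +31 → Jun 1, 1843 (14 left).
+14 → Jun 15, 1843.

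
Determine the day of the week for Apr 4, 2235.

Doomsday rule: the anchor day for the 2200s is Friday. For year 35: 35÷12 = 2 r 11, and 11÷4 = 2, so 2+11+2 = 15.
Friday + 15 ≡ Saturday — that's 2235's doomsday.
In April the doomsday date is Apr 4.
Apr 4 is the doomsday itself: Saturday.

Saturday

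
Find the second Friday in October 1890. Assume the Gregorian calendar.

October 1, 1890 is a Wednesday.
The first Friday is therefore October 3 (2 days later).
The second Friday is 3 + 1×7 = October 10.

October 10, 1890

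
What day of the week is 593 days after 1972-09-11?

First find the weekday of Sep 11, 1972. Doomsday rule: the anchor day for the 1900s is Wednesday. For year 72: 72÷12 = 6 r 0, and 0÷4 = 0, so 6+0+0 = 6.
Wednesday + 6 ≡ Tuesday — that's 1972's doomsday.
In September the doomsday date is Sep 5.
Sep 11 is 6 days after Sep 5; 6 mod 7 = 6, so Tuesday + 6 = Monday.
593 mod 7 = 5, so 593 days after a Monday is Monday + 5 = Saturday.

Saturday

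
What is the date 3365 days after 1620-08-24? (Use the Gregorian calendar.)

November 10, 1629

+365 (one year) → Aug 24, 1621 (3000 left).
+365 (one year) → Aug 24, 1622 (2635 left).
+365 (one year) → Aug 24, 1623 (2270 left).
+366 (one year; includes Feb 29, 1624) → Aug 24, 1624 (1904 left).
+365 (one year) → Aug 24, 1625 (1539 left).
+365 (one year) → Aug 24, 1626 (1174 left).
+365 (one year) → Aug 24, 1627 (809 left).
+366 (one year; includes Feb 29, 1628) → Aug 24, 1628 (443 left).
+365 (one year) → Aug 24, 1629 (78 left).
Aug has 31 days: +8 → Sep 1, 1629 (70 left).
Sep has 30 days: +30 → Oct 1, 1629 (40 left).
Oct has 31 days: +31 → Nov 1, 1629 (9 left).
+9 → Nov 10, 1629.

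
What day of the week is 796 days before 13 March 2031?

Mar 13, 2031 is a Thursday.
796 mod 7 = 5, so 796 days before a Thursday is Thursday − 5 = Saturday.

Saturday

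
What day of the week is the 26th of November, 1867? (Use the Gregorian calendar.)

Tuesday

January 1, 1867 is a Tuesday.
Jan 1, 1867 → Feb 1, 1867: 31 days (January has 31).
Feb 1, 1867 → Mar 1, 1867: 28 days (February has 28).
Mar 1, 1867 → Apr 1, 1867: 31 days (March has 31).
Apr 1, 1867 → May 1, 1867: 30 days (April has 30).
May 1, 1867 → Jun 1, 1867: 31 days (May has 31).
Jun 1, 1867 → Jul 1, 1867: 30 days (June has 30).
Jul 1, 1867 → Aug 1, 1867: 31 days (July has 31).
Aug 1, 1867 → Sep 1, 1867: 31 days (August has 31).
Sep 1, 1867 → Oct 1, 1867: 30 days (September has 30).
Oct 1, 1867 → Nov 1, 1867: 31 days (October has 31).
Nov 1, 1867 → Nov 26, 1867: 25 days.
Total: 329 days.
329 mod 7 = 0, so Tuesday + 0 = Tuesday.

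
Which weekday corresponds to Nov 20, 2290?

Doomsday rule: the anchor day for the 2200s is Friday. For year 90: 90÷12 = 7 r 6, and 6÷4 = 1, so 7+6+1 = 14.
Friday + 14 ≡ Friday — that's 2290's doomsday.
In November the doomsday date is Nov 7.
Nov 20 is 13 days after Nov 7; 13 mod 7 = 6, so Friday + 6 = Thursday.

Thursday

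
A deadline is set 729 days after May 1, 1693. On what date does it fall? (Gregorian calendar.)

+365 (one year) → May 1, 1694 (364 left).
May has 31 days: +31 → Jun 1, 1694 (333 left).
Jun has 30 days: +30 → Jul 1, 1694 (303 left).
Jul has 31 days: +31 → Aug 1, 1694 (272 left).
Aug has 31 days: +31 → Sep 1, 1694 (241 left).
Sep has 30 days: +30 → Oct 1, 1694 (211 left).
Oct has 31 days: +31 → Nov 1, 1694 (180 left).
Nov has 30 days: +30 → Dec 1, 1694 (150 left).
Dec has 31 days: +31 → Jan 1, 1695 (119 left).
Jan has 31 days: +31 → Feb 1, 1695 (88 left).
Feb has 28 days: +28 → Mar 1, 1695 (60 left).
Mar has 31 days: +31 → Apr 1, 1695 (29 left).
+29 → Apr 30, 1695.

April 30, 1695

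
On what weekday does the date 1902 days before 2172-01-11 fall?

Monday

Jan 11, 2172 is a Saturday.
1902 mod 7 = 5, so 1902 days before a Saturday is Saturday − 5 = Monday.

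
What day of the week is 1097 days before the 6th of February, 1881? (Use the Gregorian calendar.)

Tuesday

Feb 6, 1881 is a Sunday.
1097 mod 7 = 5, so 1097 days before a Sunday is Sunday − 5 = Tuesday.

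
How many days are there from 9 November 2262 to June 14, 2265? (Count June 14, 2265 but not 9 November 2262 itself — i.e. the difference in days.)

948

Nov 9, 2262 → Nov 9, 2263: 365 days.
Nov 9, 2263 → Nov 9, 2264: 366 days (Feb 29, 2264 is in that span).
Nov 9, 2264 → Dec 9, 2264: 30 days (November has 30).
Dec 9, 2264 → Jan 9, 2265: 31 days (December has 31).
Jan 9, 2265 → Feb 9, 2265: 31 days (January has 31).
Feb 9, 2265 → Mar 9, 2265: 28 days (February has 28).
Mar 9, 2265 → Apr 9, 2265: 31 days (March has 31).
Apr 9, 2265 → May 9, 2265: 30 days (April has 30).
May 9, 2265 → Jun 9, 2265: 31 days (May has 31).
Jun 9, 2265 → Jun 14, 2265: 5 days.
Total: 948 days.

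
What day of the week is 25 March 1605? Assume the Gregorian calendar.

Doomsday rule: the anchor day for the 1600s is Tuesday. For year 05: 5÷12 = 0 r 5, and 5÷4 = 1, so 0+5+1 = 6.
Tuesday + 6 ≡ Monday — that's 1605's doomsday.
In March the doomsday date is Mar 14.
Mar 25 is 11 days after Mar 14; 11 mod 7 = 4, so Monday + 4 = Friday.

Friday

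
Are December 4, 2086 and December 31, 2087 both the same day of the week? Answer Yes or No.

From Dec 4, 2086 to Dec 31, 2087 is 392 days.
392 mod 7 = 0, so they are the same weekday.
(Dec 4, 2086 is a Wednesday; Dec 31, 2087 is a Wednesday.)

Yes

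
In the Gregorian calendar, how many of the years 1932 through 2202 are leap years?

Multiples of 4 in [1932,2202]: 68.
Of those, multiples of 100: 3 (not leap unless ÷400).
Multiples of 400: 1.
Leap years = 68 − 3 + 1 = 66.

66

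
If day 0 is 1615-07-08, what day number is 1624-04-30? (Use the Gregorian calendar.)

3219

Jul 8, 1615 → Jul 8, 1616: 366 days (Feb 29, 1616 is in that span).
Jul 8, 1616 → Jul 8, 1617: 365 days.
Jul 8, 1617 → Jul 8, 1618: 365 days.
Jul 8, 1618 → Jul 8, 1619: 365 days.
Jul 8, 1619 → Jul 8, 1620: 366 days (Feb 29, 1620 is in that span).
Jul 8, 1620 → Jul 8, 1621: 365 days.
Jul 8, 1621 → Jul 8, 1622: 365 days.
Jul 8, 1622 → Jul 8, 1623: 365 days.
Jul 8, 1623 → Aug 8, 1623: 31 days (July has 31).
Aug 8, 1623 → Sep 8, 1623: 31 days (August has 31).
Sep 8, 1623 → Oct 8, 1623: 30 days (September has 30).
Oct 8, 1623 → Nov 8, 1623: 31 days (October has 31).
Nov 8, 1623 → Dec 8, 1623: 30 days (November has 30).
Dec 8, 1623 → Jan 8, 1624: 31 days (December has 31).
Jan 8, 1624 → Feb 8, 1624: 31 days (January has 31).
Feb 8, 1624 → Mar 8, 1624: 29 days (February has 29).
Mar 8, 1624 → Apr 8, 1624: 31 days (March has 31).
Apr 8, 1624 → Apr 30, 1624: 22 days.
Total: 3219 days.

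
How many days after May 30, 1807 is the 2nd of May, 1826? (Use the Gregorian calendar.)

May 30, 1807 → May 30, 1808: 366 days (Feb 29, 1808 is in that span).
May 30, 1808 → May 30, 1809: 365 days.
May 30, 1809 → May 30, 1810: 365 days.
May 30, 1810 → May 30, 1811: 365 days.
May 30, 1811 → May 30, 1812: 366 days (Feb 29, 1812 is in that span).
May 30, 1812 → May 30, 1813: 365 days.
May 30, 1813 → May 30, 1814: 365 days.
May 30, 1814 → May 30, 1815: 365 days.
May 30, 1815 → May 30, 1816: 366 days (Feb 29, 1816 is in that span).
May 30, 1816 → May 30, 1817: 365 days.
May 30, 1817 → May 30, 1818: 365 days.
May 30, 1818 → May 30, 1819: 365 days.
May 30, 1819 → May 30, 1820: 366 days (Feb 29, 1820 is in that span).
May 30, 1820 → May 30, 1821: 365 days.
May 30, 1821 → May 30, 1822: 365 days.
May 30, 1822 → May 30, 1823: 365 days.
May 30, 1823 → May 30, 1824: 366 days (Feb 29, 1824 is in that span).
May 30, 1824 → May 30, 1825: 365 days.
May 30, 1825 → Jun 30, 1825: 31 days (May has 31).
Jun 30, 1825 → Jul 30, 1825: 30 days (June has 30).
Jul 30, 1825 → Aug 30, 1825: 31 days (July has 31).
Aug 30, 1825 → Sep 30, 1825: 31 days (August has 31).
Sep 30, 1825 → Oct 30, 1825: 30 days (September has 30).
Oct 30, 1825 → Nov 30, 1825: 31 days (October has 31).
Nov 30, 1825 → Dec 30, 1825: 30 days (November has 30).
Dec 30, 1825 → Jan 30, 1826: 31 days (December has 31).
Jan 30, 1826 → Feb 28, 1826: 29 days (January has 31).
Feb 28, 1826 → Mar 28, 1826: 28 days (February has 28).
Mar 28, 1826 → Apr 28, 1826: 31 days (March has 31).
Apr 28, 1826 → May 2, 1826: 4 days.
Total: 6912 days.

6912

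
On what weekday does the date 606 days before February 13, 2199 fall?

Feb 13, 2199 is a Wednesday.
606 mod 7 = 4, so 606 days before a Wednesday is Wednesday − 4 = Saturday.

Saturday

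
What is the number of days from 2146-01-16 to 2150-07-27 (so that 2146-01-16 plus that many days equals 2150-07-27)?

Jan 16, 2146 → Jan 16, 2147: 365 days.
Jan 16, 2147 → Jan 16, 2148: 365 days.
Jan 16, 2148 → Jan 16, 2149: 366 days (Feb 29, 2148 is in that span).
Jan 16, 2149 → Jan 16, 2150: 365 days.
Jan 16, 2150 → Feb 16, 2150: 31 days (January has 31).
Feb 16, 2150 → Mar 16, 2150: 28 days (February has 28).
Mar 16, 2150 → Apr 16, 2150: 31 days (March has 31).
Apr 16, 2150 → May 16, 2150: 30 days (April has 30).
May 16, 2150 → Jun 16, 2150: 31 days (May has 31).
Jun 16, 2150 → Jul 16, 2150: 30 days (June has 30).
Jul 16, 2150 → Jul 27, 2150: 11 days.
Total: 1653 days.

1653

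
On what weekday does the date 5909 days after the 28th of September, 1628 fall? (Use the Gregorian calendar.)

Friday

Sep 28, 1628 is a Thursday.
5909 mod 7 = 1, so 5909 days after a Thursday is Thursday + 1 = Friday.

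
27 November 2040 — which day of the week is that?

Doomsday rule: the anchor day for the 2000s is Tuesday. For year 40: 40÷12 = 3 r 4, and 4÷4 = 1, so 3+4+1 = 8.
Tuesday + 8 ≡ Wednesday — that's 2040's doomsday.
In November the doomsday date is Nov 7.
Nov 27 is 20 days after Nov 7; 20 mod 7 = 6, so Wednesday + 6 = Tuesday.

Tuesday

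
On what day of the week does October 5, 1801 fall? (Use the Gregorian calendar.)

Doomsday rule: the anchor day for the 1800s is Friday. For year 01: 1÷12 = 0 r 1, and 1÷4 = 0, so 0+1+0 = 1.
Friday + 1 ≡ Saturday — that's 1801's doomsday.
In October the doomsday date is Oct 10.
Oct 5 is 5 days before Oct 10; 5 mod 7 = 5, so Saturday − 5 = Monday.

Monday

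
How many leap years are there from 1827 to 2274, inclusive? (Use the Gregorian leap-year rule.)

109

Multiples of 4 in [1827,2274]: 112.
Of those, multiples of 100: 4 (not leap unless ÷400).
Multiples of 400: 1.
Leap years = 112 − 4 + 1 = 109.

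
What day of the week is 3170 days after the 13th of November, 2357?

First find the weekday of Nov 13, 2357. Doomsday rule: the anchor day for the 2300s is Wednesday. For year 57: 57÷12 = 4 r 9, and 9÷4 = 2, so 4+9+2 = 15.
Wednesday + 15 ≡ Thursday — that's 2357's doomsday.
In November the doomsday date is Nov 7.
Nov 13 is 6 days after Nov 7; 6 mod 7 = 6, so Thursday + 6 = Wednesday.
3170 mod 7 = 6, so 3170 days after a Wednesday is Wednesday + 6 = Tuesday.

Tuesday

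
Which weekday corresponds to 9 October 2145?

January 1, 2145 is a Friday.
Jan 1, 2145 → Feb 1, 2145: 31 days (January has 31).
Feb 1, 2145 → Mar 1, 2145: 28 days (February has 28).
Mar 1, 2145 → Apr 1, 2145: 31 days (March has 31).
Apr 1, 2145 → May 1, 2145: 30 days (April has 30).
May 1, 2145 → Jun 1, 2145: 31 days (May has 31).
Jun 1, 2145 → Jul 1, 2145: 30 days (June has 30).
Jul 1, 2145 → Aug 1, 2145: 31 days (July has 31).
Aug 1, 2145 → Sep 1, 2145: 31 days (August has 31).
Sep 1, 2145 → Oct 1, 2145: 30 days (September has 30).
Oct 1, 2145 → Oct 9, 2145: 8 days.
Total: 281 days.
281 mod 7 = 1, so Friday + 1 = Saturday.

Saturday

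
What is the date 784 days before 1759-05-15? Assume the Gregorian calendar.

March 22, 1757

−365 (one year) → May 15, 1758 (419 left).
−365 (one year) → May 15, 1757 (54 left).
−15 → Apr 30, 1757 (end of Apr, 30 days; 39 left).
−30 → Mar 31, 1757 (end of Mar, 31 days; 9 left).
−9 → Mar 22, 1757.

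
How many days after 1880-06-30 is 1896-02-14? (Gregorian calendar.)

5707

Jun 30, 1880 → Jun 30, 1881: 365 days.
Jun 30, 1881 → Jun 30, 1882: 365 days.
Jun 30, 1882 → Jun 30, 1883: 365 days.
Jun 30, 1883 → Jun 30, 1884: 366 days (Feb 29, 1884 is in that span).
Jun 30, 1884 → Jun 30, 1885: 365 days.
Jun 30, 1885 → Jun 30, 1886: 365 days.
Jun 30, 1886 → Jun 30, 1887: 365 days.
Jun 30, 1887 → Jun 30, 1888: 366 days (Feb 29, 1888 is in that span).
Jun 30, 1888 → Jun 30, 1889: 365 days.
Jun 30, 1889 → Jun 30, 1890: 365 days.
Jun 30, 1890 → Jun 30, 1891: 365 days.
Jun 30, 1891 → Jun 30, 1892: 366 days (Feb 29, 1892 is in that span).
Jun 30, 1892 → Jun 30, 1893: 365 days.
Jun 30, 1893 → Jun 30, 1894: 365 days.
Jun 30, 1894 → Jun 30, 1895: 365 days.
Jun 30, 1895 → Jul 30, 1895: 30 days (June has 30).
Jul 30, 1895 → Aug 30, 1895: 31 days (July has 31).
Aug 30, 1895 → Sep 30, 1895: 31 days (August has 31).
Sep 30, 1895 → Oct 30, 1895: 30 days (September has 30).
Oct 30, 1895 → Nov 30, 1895: 31 days (October has 31).
Nov 30, 1895 → Dec 30, 1895: 30 days (November has 30).
Dec 30, 1895 → Jan 30, 1896: 31 days (December has 31).
Jan 30, 1896 → Feb 14, 1896: 15 days.
Total: 5707 days.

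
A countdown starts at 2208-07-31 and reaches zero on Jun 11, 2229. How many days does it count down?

7620

Jul 31, 2208 → Jul 31, 2209: 365 days.
Jul 31, 2209 → Jul 31, 2210: 365 days.
Jul 31, 2210 → Jul 31, 2211: 365 days.
Jul 31, 2211 → Jul 31, 2212: 366 days (Feb 29, 2212 is in that span).
Jul 31, 2212 → Jul 31, 2213: 365 days.
Jul 31, 2213 → Jul 31, 2214: 365 days.
Jul 31, 2214 → Jul 31, 2215: 365 days.
Jul 31, 2215 → Jul 31, 2216: 366 days (Feb 29, 2216 is in that span).
Jul 31, 2216 → Jul 31, 2217: 365 days.
Jul 31, 2217 → Jul 31, 2218: 365 days.
Jul 31, 2218 → Jul 31, 2219: 365 days.
Jul 31, 2219 → Jul 31, 2220: 366 days (Feb 29, 2220 is in that span).
Jul 31, 2220 → Jul 31, 2221: 365 days.
Jul 31, 2221 → Jul 31, 2222: 365 days.
Jul 31, 2222 → Jul 31, 2223: 365 days.
Jul 31, 2223 → Jul 31, 2224: 366 days (Feb 29, 2224 is in that span).
Jul 31, 2224 → Jul 31, 2225: 365 days.
Jul 31, 2225 → Jul 31, 2226: 365 days.
Jul 31, 2226 → Jul 31, 2227: 365 days.
Jul 31, 2227 → Jul 31, 2228: 366 days (Feb 29, 2228 is in that span).
Jul 31, 2228 → Aug 31, 2228: 31 days (July has 31).
Aug 31, 2228 → Sep 30, 2228: 30 days (August has 31).
Sep 30, 2228 → Oct 30, 2228: 30 days (September has 30).
Oct 30, 2228 → Nov 30, 2228: 31 days (October has 31).
Nov 30, 2228 → Dec 30, 2228: 30 days (November has 30).
Dec 30, 2228 → Jan 30, 2229: 31 days (December has 31).
Jan 30, 2229 → Feb 28, 2229: 29 days (January has 31).
Feb 28, 2229 → Mar 28, 2229: 28 days (February has 28).
Mar 28, 2229 → Apr 28, 2229: 31 days (March has 31).
Apr 28, 2229 → May 28, 2229: 30 days (April has 30).
May 28, 2229 → Jun 11, 2229: 14 days.
Total: 7620 days.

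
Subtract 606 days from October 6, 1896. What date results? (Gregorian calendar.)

February 8, 1895

−366 (one year; includes Feb 29, 1896) → Oct 6, 1895 (240 left).
−6 → Sep 30, 1895 (end of Sep, 30 days; 234 left).
−30 → Aug 31, 1895 (end of Aug, 31 days; 204 left).
−31 → Jul 31, 1895 (end of Jul, 31 days; 173 left).
−31 → Jun 30, 1895 (end of Jun, 30 days; 142 left).
−30 → May 31, 1895 (end of May, 31 days; 112 left).
−31 → Apr 30, 1895 (end of Apr, 30 days; 81 left).
−30 → Mar 31, 1895 (end of Mar, 31 days; 51 left).
−31 → Feb 28, 1895 (end of Feb, 28 days; 20 left).
−20 → Feb 8, 1895.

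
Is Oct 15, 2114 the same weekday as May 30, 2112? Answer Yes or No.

From May 30, 2112 to Oct 15, 2114 is 868 days.
868 mod 7 = 0, so they are the same weekday.
(May 30, 2112 is a Monday; Oct 15, 2114 is a Monday.)

Yes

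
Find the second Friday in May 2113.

May 12, 2113

May 1, 2113 is a Monday.
The first Friday is therefore May 5 (4 days later).
The second Friday is 5 + 1×7 = May 12.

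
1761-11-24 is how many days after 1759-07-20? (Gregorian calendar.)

Jul 20, 1759 → Jul 20, 1760: 366 days (Feb 29, 1760 is in that span).
Jul 20, 1760 → Jul 20, 1761: 365 days.
Jul 20, 1761 → Aug 20, 1761: 31 days (July has 31).
Aug 20, 1761 → Sep 20, 1761: 31 days (August has 31).
Sep 20, 1761 → Oct 20, 1761: 30 days (September has 30).
Oct 20, 1761 → Nov 20, 1761: 31 days (October has 31).
Nov 20, 1761 → Nov 24, 1761: 4 days.
Total: 858 days.

858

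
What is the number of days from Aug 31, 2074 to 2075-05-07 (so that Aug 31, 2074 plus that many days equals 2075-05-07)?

249

Aug 31, 2074 → Sep 30, 2074: 30 days (August has 31).
Sep 30, 2074 → Oct 30, 2074: 30 days (September has 30).
Oct 30, 2074 → Nov 30, 2074: 31 days (October has 31).
Nov 30, 2074 → Dec 30, 2074: 30 days (November has 30).
Dec 30, 2074 → Jan 30, 2075: 31 days (December has 31).
Jan 30, 2075 → Feb 28, 2075: 29 days (January has 31).
Feb 28, 2075 → Mar 28, 2075: 28 days (February has 28).
Mar 28, 2075 → Apr 28, 2075: 31 days (March has 31).
Apr 28, 2075 → May 7, 2075: 9 days.
Total: 249 days.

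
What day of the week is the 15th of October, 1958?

Doomsday rule: the anchor day for the 1900s is Wednesday. For year 58: 58÷12 = 4 r 10, and 10÷4 = 2, so 4+10+2 = 16.
Wednesday + 16 ≡ Friday — that's 1958's doomsday.
In October the doomsday date is Oct 10.
Oct 15 is 5 days after Oct 10; 5 mod 7 = 5, so Friday + 5 = Wednesday.

Wednesday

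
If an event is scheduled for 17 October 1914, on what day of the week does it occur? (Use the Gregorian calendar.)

Saturday

Doomsday rule: the anchor day for the 1900s is Wednesday. For year 14: 14÷12 = 1 r 2, and 2÷4 = 0, so 1+2+0 = 3.
Wednesday + 3 ≡ Saturday — that's 1914's doomsday.
In October the doomsday date is Oct 10.
Oct 17 is 7 days after Oct 10; 7 mod 7 = 0, so Saturday + 0 = Saturday.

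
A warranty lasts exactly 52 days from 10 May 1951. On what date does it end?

July 1, 1951

May has 31 days: +22 → Jun 1, 1951 (30 left).
Jun has 30 days: +30 → Jul 1, 1951 (0 left).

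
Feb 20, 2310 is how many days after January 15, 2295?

Jan 15, 2295 → Jan 15, 2296: 365 days.
Jan 15, 2296 → Jan 15, 2297: 366 days (Feb 29, 2296 is in that span).
Jan 15, 2297 → Jan 15, 2298: 365 days.
Jan 15, 2298 → Jan 15, 2299: 365 days.
Jan 15, 2299 → Jan 15, 2300: 365 days.
Jan 15, 2300 → Jan 15, 2301: 365 days.
Jan 15, 2301 → Jan 15, 2302: 365 days.
Jan 15, 2302 → Jan 15, 2303: 365 days.
Jan 15, 2303 → Jan 15, 2304: 365 days.
Jan 15, 2304 → Jan 15, 2305: 366 days (Feb 29, 2304 is in that span).
Jan 15, 2305 → Jan 15, 2306: 365 days.
Jan 15, 2306 → Jan 15, 2307: 365 days.
Jan 15, 2307 → Jan 15, 2308: 365 days.
Jan 15, 2308 → Jan 15, 2309: 366 days (Feb 29, 2308 is in that span).
Jan 15, 2309 → Jan 15, 2310: 365 days.
Jan 15, 2310 → Feb 15, 2310: 31 days (January has 31).
Feb 15, 2310 → Feb 20, 2310: 5 days.
Total: 5514 days.

5514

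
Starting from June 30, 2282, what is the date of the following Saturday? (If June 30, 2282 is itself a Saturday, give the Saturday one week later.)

July 1, 2282

Jun 30, 2282 is a Friday.
From Friday to the next Saturday is 1 day.
Jun 30, 2282 + 1 = Jul 1, 2282.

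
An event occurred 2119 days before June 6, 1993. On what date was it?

−365 (one year) → Jun 6, 1992 (1754 left).
−366 (one year; includes Feb 29, 1992) → Jun 6, 1991 (1388 left).
−365 (one year) → Jun 6, 1990 (1023 left).
−365 (one year) → Jun 6, 1989 (658 left).
−365 (one year) → Jun 6, 1988 (293 left).
−6 → May 31, 1988 (end of May, 31 days; 287 left).
−31 → Apr 30, 1988 (end of Apr, 30 days; 256 left).
−30 → Mar 31, 1988 (end of Mar, 31 days; 226 left).
−31 → Feb 29, 1988 (end of Feb, 29 days; 195 left).
−29 → Jan 31, 1988 (end of Jan, 31 days; 166 left).
−31 → Dec 31, 1987 (end of Dec, 31 days; 135 left).
−31 → Nov 30, 1987 (end of Nov, 30 days; 104 left).
−30 → Oct 31, 1987 (end of Oct, 31 days; 74 left).
−31 → Sep 30, 1987 (end of Sep, 30 days; 43 left).
−30 → Aug 31, 1987 (end of Aug, 31 days; 13 left).
−13 → Aug 18, 1987.

August 18, 1987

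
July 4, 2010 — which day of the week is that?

Sunday

January 1, 2010 is a Friday.
Jan 1, 2010 → Feb 1, 2010: 31 days (January has 31).
Feb 1, 2010 → Mar 1, 2010: 28 days (February has 28).
Mar 1, 2010 → Apr 1, 2010: 31 days (March has 31).
Apr 1, 2010 → May 1, 2010: 30 days (April has 30).
May 1, 2010 → Jun 1, 2010: 31 days (May has 31).
Jun 1, 2010 → Jul 1, 2010: 30 days (June has 30).
Jul 1, 2010 → Jul 4, 2010: 3 days.
Total: 184 days.
184 mod 7 = 2, so Friday + 2 = Sunday.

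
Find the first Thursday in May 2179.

May 1, 2179 is a Saturday.
The first Thursday is therefore May 6 (5 days later).

May 6, 2179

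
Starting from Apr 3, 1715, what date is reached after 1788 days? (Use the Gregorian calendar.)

+366 (one year; includes Feb 29, 1716) → Apr 3, 1716 (1422 left).
+365 (one year) → Apr 3, 1717 (1057 left).
+365 (one year) → Apr 3, 1718 (692 left).
+365 (one year) → Apr 3, 1719 (327 left).
Apr has 30 days: +28 → May 1, 1719 (299 left).
May has 31 days: +31 → Jun 1, 1719 (268 left).
Jun has 30 days: +30 → Jul 1, 1719 (238 left).
Jul has 31 days: +31 → Aug 1, 1719 (207 left).
Aug has 31 days: +31 → Sep 1, 1719 (176 left).
Sep has 30 days: +30 → Oct 1, 1719 (146 left).
Oct has 31 days: +31 → Nov 1, 1719 (115 left).
Nov has 30 days: +30 → Dec 1, 1719 (85 left).
Dec has 31 days: +31 → Jan 1, 1720 (54 left).
Jan has 31 days: +31 → Feb 1, 1720 (23 left).
+23 → Feb 24, 1720.

February 24, 1720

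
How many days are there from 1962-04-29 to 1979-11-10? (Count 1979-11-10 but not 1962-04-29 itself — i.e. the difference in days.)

Apr 29, 1962 → Apr 29, 1963: 365 days.
Apr 29, 1963 → Apr 29, 1964: 366 days (Feb 29, 1964 is in that span).
Apr 29, 1964 → Apr 29, 1965: 365 days.
Apr 29, 1965 → Apr 29, 1966: 365 days.
Apr 29, 1966 → Apr 29, 1967: 365 days.
Apr 29, 1967 → Apr 29, 1968: 366 days (Feb 29, 1968 is in that span).
Apr 29, 1968 → Apr 29, 1969: 365 days.
Apr 29, 1969 → Apr 29, 1970: 365 days.
Apr 29, 1970 → Apr 29, 1971: 365 days.
Apr 29, 1971 → Apr 29, 1972: 366 days (Feb 29, 1972 is in that span).
Apr 29, 1972 → Apr 29, 1973: 365 days.
Apr 29, 1973 → Apr 29, 1974: 365 days.
Apr 29, 1974 → Apr 29, 1975: 365 days.
Apr 29, 1975 → Apr 29, 1976: 366 days (Feb 29, 1976 is in that span).
Apr 29, 1976 → Apr 29, 1977: 365 days.
Apr 29, 1977 → Apr 29, 1978: 365 days.
Apr 29, 1978 → Apr 29, 1979: 365 days.
Apr 29, 1979 → May 29, 1979: 30 days (April has 30).
May 29, 1979 → Jun 29, 1979: 31 days (May has 31).
Jun 29, 1979 → Jul 29, 1979: 30 days (June has 30).
Jul 29, 1979 → Aug 29, 1979: 31 days (July has 31).
Aug 29, 1979 → Sep 29, 1979: 31 days (August has 31).
Sep 29, 1979 → Oct 29, 1979: 30 days (September has 30).
Oct 29, 1979 → Nov 10, 1979: 12 days.
Total: 6404 days.

6404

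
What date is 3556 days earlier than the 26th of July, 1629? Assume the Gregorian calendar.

−365 (one year) → Jul 26, 1628 (3191 left).
−366 (one year; includes Feb 29, 1628) → Jul 26, 1627 (2825 left).
−365 (one year) → Jul 26, 1626 (2460 left).
−365 (one year) → Jul 26, 1625 (2095 left).
−365 (one year) → Jul 26, 1624 (1730 left).
−366 (one year; includes Feb 29, 1624) → Jul 26, 1623 (1364 left).
−365 (one year) → Jul 26, 1622 (999 left).
−365 (one year) → Jul 26, 1621 (634 left).
−365 (one year) → Jul 26, 1620 (269 left).
−26 → Jun 30, 1620 (end of Jun, 30 days; 243 left).
−30 → May 31, 1620 (end of May, 31 days; 213 left).
−31 → Apr 30, 1620 (end of Apr, 30 days; 182 left).
−30 → Mar 31, 1620 (end of Mar, 31 days; 152 left).
−31 → Feb 29, 1620 (end of Feb, 29 days; 121 left).
−29 → Jan 31, 1620 (end of Jan, 31 days; 92 left).
−31 → Dec 31, 1619 (end of Dec, 31 days; 61 left).
−31 → Nov 30, 1619 (end of Nov, 30 days; 30 left).
−30 → Oct 31, 1619 (end of Oct, 31 days; 0 left).

October 31, 1619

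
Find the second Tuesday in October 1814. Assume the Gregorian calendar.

October 1, 1814 is a Saturday.
The first Tuesday is therefore October 4 (3 days later).
The second Tuesday is 4 + 1×7 = October 11.

October 11, 1814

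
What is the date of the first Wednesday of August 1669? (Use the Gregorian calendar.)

August 7, 1669

August 1, 1669 is a Thursday.
The first Wednesday is therefore August 7 (6 days later).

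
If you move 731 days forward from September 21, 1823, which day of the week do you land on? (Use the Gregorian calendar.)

First find the weekday of Sep 21, 1823. Doomsday rule: the anchor day for the 1800s is Friday. For year 23: 23÷12 = 1 r 11, and 11÷4 = 2, so 1+11+2 = 14.
Friday + 14 ≡ Friday — that's 1823's doomsday.
In September the doomsday date is Sep 5.
Sep 21 is 16 days after Sep 5; 16 mod 7 = 2, so Friday + 2 = Sunday.
731 mod 7 = 3, so 731 days after a Sunday is Sunday + 3 = Wednesday.

Wednesday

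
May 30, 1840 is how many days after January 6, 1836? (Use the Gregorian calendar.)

Jan 6, 1836 → Jan 6, 1837: 366 days (Feb 29, 1836 is in that span).
Jan 6, 1837 → Jan 6, 1838: 365 days.
Jan 6, 1838 → Jan 6, 1839: 365 days.
Jan 6, 1839 → Jan 6, 1840: 365 days.
Jan 6, 1840 → Feb 6, 1840: 31 days (January has 31).
Feb 6, 1840 → Mar 6, 1840: 29 days (February has 29).
Mar 6, 1840 → Apr 6, 1840: 31 days (March has 31).
Apr 6, 1840 → May 6, 1840: 30 days (April has 30).
May 6, 1840 → May 30, 1840: 24 days.
Total: 1606 days.

1606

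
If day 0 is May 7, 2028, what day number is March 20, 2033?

May 7, 2028 → May 7, 2029: 365 days.
May 7, 2029 → May 7, 2030: 365 days.
May 7, 2030 → May 7, 2031: 365 days.
May 7, 2031 → May 7, 2032: 366 days (Feb 29, 2032 is in that span).
May 7, 2032 → Jun 7, 2032: 31 days (May has 31).
Jun 7, 2032 → Jul 7, 2032: 30 days (June has 30).
Jul 7, 2032 → Aug 7, 2032: 31 days (July has 31).
Aug 7, 2032 → Sep 7, 2032: 31 days (August has 31).
Sep 7, 2032 → Oct 7, 2032: 30 days (September has 30).
Oct 7, 2032 → Nov 7, 2032: 31 days (October has 31).
Nov 7, 2032 → Dec 7, 2032: 30 days (November has 30).
Dec 7, 2032 → Jan 7, 2033: 31 days (December has 31).
Jan 7, 2033 → Feb 7, 2033: 31 days (January has 31).
Feb 7, 2033 → Mar 7, 2033: 28 days (February has 28).
Mar 7, 2033 → Mar 20, 2033: 13 days.
Total: 1778 days.

1778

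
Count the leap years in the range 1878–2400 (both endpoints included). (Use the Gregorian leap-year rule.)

127

Multiples of 4 in [1878,2400]: 131.
Of those, multiples of 100: 6 (not leap unless ÷400).
Multiples of 400: 2.
Leap years = 131 − 6 + 2 = 127.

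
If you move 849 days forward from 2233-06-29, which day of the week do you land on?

First find the weekday of Jun 29, 2233. Doomsday rule: the anchor day for the 2200s is Friday. For year 33: 33÷12 = 2 r 9, and 9÷4 = 2, so 2+9+2 = 13.
Friday + 13 ≡ Thursday — that's 2233's doomsday.
In June the doomsday date is Jun 6.
Jun 29 is 23 days after Jun 6; 23 mod 7 = 2, so Thursday + 2 = Saturday.
849 mod 7 = 2, so 849 days after a Saturday is Saturday + 2 = Monday.

Monday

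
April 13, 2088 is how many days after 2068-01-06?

Jan 6, 2068 → Jan 6, 2069: 366 days (Feb 29, 2068 is in that span).
Jan 6, 2069 → Jan 6, 2070: 365 days.
Jan 6, 2070 → Jan 6, 2071: 365 days.
Jan 6, 2071 → Jan 6, 2072: 365 days.
Jan 6, 2072 → Jan 6, 2073: 366 days (Feb 29, 2072 is in that span).
Jan 6, 2073 → Jan 6, 2074: 365 days.
Jan 6, 2074 → Jan 6, 2075: 365 days.
Jan 6, 2075 → Jan 6, 2076: 365 days.
Jan 6, 2076 → Jan 6, 2077: 366 days (Feb 29, 2076 is in that span).
Jan 6, 2077 → Jan 6, 2078: 365 days.
Jan 6, 2078 → Jan 6, 2079: 365 days.
Jan 6, 2079 → Jan 6, 2080: 365 days.
Jan 6, 2080 → Jan 6, 2081: 366 days (Feb 29, 2080 is in that span).
Jan 6, 2081 → Jan 6, 2082: 365 days.
Jan 6, 2082 → Jan 6, 2083: 365 days.
Jan 6, 2083 → Jan 6, 2084: 365 days.
Jan 6, 2084 → Jan 6, 2085: 366 days (Feb 29, 2084 is in that span).
Jan 6, 2085 → Jan 6, 2086: 365 days.
Jan 6, 2086 → Jan 6, 2087: 365 days.
Jan 6, 2087 → Jan 6, 2088: 365 days.
Jan 6, 2088 → Feb 6, 2088: 31 days (January has 31).
Feb 6, 2088 → Mar 6, 2088: 29 days (February has 29).
Mar 6, 2088 → Apr 6, 2088: 31 days (March has 31).
Apr 6, 2088 → Apr 13, 2088: 7 days.
Total: 7403 days.

7403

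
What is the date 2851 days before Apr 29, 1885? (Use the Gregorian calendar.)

July 9, 1877

−365 (one year) → Apr 29, 1884 (2486 left).
−366 (one year; includes Feb 29, 1884) → Apr 29, 1883 (2120 left).
−365 (one year) → Apr 29, 1882 (1755 left).
−365 (one year) → Apr 29, 1881 (1390 left).
−365 (one year) → Apr 29, 1880 (1025 left).
−366 (one year; includes Feb 29, 1880) → Apr 29, 1879 (659 left).
−365 (one year) → Apr 29, 1878 (294 left).
−29 → Mar 31, 1878 (end of Mar, 31 days; 265 left).
−31 → Feb 28, 1878 (end of Feb, 28 days; 234 left).
−28 → Jan 31, 1878 (end of Jan, 31 days; 206 left).
−31 → Dec 31, 1877 (end of Dec, 31 days; 175 left).
−31 → Nov 30, 1877 (end of Nov, 30 days; 144 left).
−30 → Oct 31, 1877 (end of Oct, 31 days; 114 left).
−31 → Sep 30, 1877 (end of Sep, 30 days; 83 left).
−30 → Aug 31, 1877 (end of Aug, 31 days; 53 left).
−31 → Jul 31, 1877 (end of Jul, 31 days; 22 left).
−22 → Jul 9, 1877.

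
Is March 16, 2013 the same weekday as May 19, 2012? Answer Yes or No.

Yes

From May 19, 2012 to Mar 16, 2013 is 301 days.
301 mod 7 = 0, so they are the same weekday.
(May 19, 2012 is a Saturday; Mar 16, 2013 is a Saturday.)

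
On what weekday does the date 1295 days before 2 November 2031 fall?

Nov 2, 2031 is a Sunday.
1295 mod 7 = 0, so 1295 days before a Sunday is Sunday − 0 = Sunday.

Sunday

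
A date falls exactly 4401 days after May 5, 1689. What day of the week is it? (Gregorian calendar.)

Tuesday

First find the weekday of May 5, 1689. Doomsday rule: the anchor day for the 1600s is Tuesday. For year 89: 89÷12 = 7 r 5, and 5÷4 = 1, so 7+5+1 = 13.
Tuesday + 13 ≡ Monday — that's 1689's doomsday.
In May the doomsday date is May 9.
May 5 is 4 days before May 9; 4 mod 7 = 4, so Monday − 4 = Thursday.
4401 mod 7 = 5, so 4401 days after a Thursday is Thursday + 5 = Tuesday.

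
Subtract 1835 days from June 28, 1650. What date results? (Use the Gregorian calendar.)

−365 (one year) → Jun 28, 1649 (1470 left).
−365 (one year) → Jun 28, 1648 (1105 left).
−366 (one year; includes Feb 29, 1648) → Jun 28, 1647 (739 left).
−365 (one year) → Jun 28, 1646 (374 left).
−28 → May 31, 1646 (end of May, 31 days; 346 left).
−31 → Apr 30, 1646 (end of Apr, 30 days; 315 left).
−30 → Mar 31, 1646 (end of Mar, 31 days; 285 left).
−31 → Feb 28, 1646 (end of Feb, 28 days; 254 left).
−28 → Jan 31, 1646 (end of Jan, 31 days; 226 left).
−31 → Dec 31, 1645 (end of Dec, 31 days; 195 left).
−31 → Nov 30, 1645 (end of Nov, 30 days; 164 left).
−30 → Oct 31, 1645 (end of Oct, 31 days; 134 left).
−31 → Sep 30, 1645 (end of Sep, 30 days; 103 left).
−30 → Aug 31, 1645 (end of Aug, 31 days; 73 left).
−31 → Jul 31, 1645 (end of Jul, 31 days; 42 left).
−31 → Jun 30, 1645 (end of Jun, 30 days; 11 left).
−11 → Jun 19, 1645.

June 19, 1645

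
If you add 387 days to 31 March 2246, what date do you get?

Mar has 31 days: +1 → Apr 1, 2246 (386 left).
Apr has 30 days: +30 → May 1, 2246 (356 left).
May has 31 days: +31 → Jun 1, 2246 (325 left).
Jun has 30 days: +30 → Jul 1, 2246 (295 left).
Jul has 31 days: +31 → Aug 1, 2246 (264 left).
Aug has 31 days: +31 → Sep 1, 2246 (233 left).
Sep has 30 days: +30 → Oct 1, 2246 (203 left).
Oct has 31 days: +31 → Nov 1, 2246 (172 left).
Nov has 30 days: +30 → Dec 1, 2246 (142 left).
Dec has 31 days: +31 → Jan 1, 2247 (111 left).
Jan has 31 days: +31 → Feb 1, 2247 (80 left).
Feb has 28 days: +28 → Mar 1, 2247 (52 left).
Mar has 31 days: +31 → Apr 1, 2247 (21 left).
+21 → Apr 22, 2247.

April 22, 2247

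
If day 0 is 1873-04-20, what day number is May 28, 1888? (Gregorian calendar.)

Apr 20, 1873 → Apr 20, 1874: 365 days.
Apr 20, 1874 → Apr 20, 1875: 365 days.
Apr 20, 1875 → Apr 20, 1876: 366 days (Feb 29, 1876 is in that span).
Apr 20, 1876 → Apr 20, 1877: 365 days.
Apr 20, 1877 → Apr 20, 1878: 365 days.
Apr 20, 1878 → Apr 20, 1879: 365 days.
Apr 20, 1879 → Apr 20, 1880: 366 days (Feb 29, 1880 is in that span).
Apr 20, 1880 → Apr 20, 1881: 365 days.
Apr 20, 1881 → Apr 20, 1882: 365 days.
Apr 20, 1882 → Apr 20, 1883: 365 days.
Apr 20, 1883 → Apr 20, 1884: 366 days (Feb 29, 1884 is in that span).
Apr 20, 1884 → Apr 20, 1885: 365 days.
Apr 20, 1885 → Apr 20, 1886: 365 days.
Apr 20, 1886 → Apr 20, 1887: 365 days.
Apr 20, 1887 → Apr 20, 1888: 366 days (Feb 29, 1888 is in that span).
Apr 20, 1888 → May 20, 1888: 30 days (April has 30).
May 20, 1888 → May 28, 1888: 8 days.
Total: 5517 days.

5517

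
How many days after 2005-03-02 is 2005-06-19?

Mar 2, 2005 → Apr 2, 2005: 31 days (March has 31).
Apr 2, 2005 → May 2, 2005: 30 days (April has 30).
May 2, 2005 → Jun 2, 2005: 31 days (May has 31).
Jun 2, 2005 → Jun 19, 2005: 17 days.
Total: 109 days.

109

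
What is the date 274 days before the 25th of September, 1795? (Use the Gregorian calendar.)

−25 → Aug 31, 1795 (end of Aug, 31 days; 249 left).
−31 → Jul 31, 1795 (end of Jul, 31 days; 218 left).
−31 → Jun 30, 1795 (end of Jun, 30 days; 187 left).
−30 → May 31, 1795 (end of May, 31 days; 157 left).
−31 → Apr 30, 1795 (end of Apr, 30 days; 126 left).
−30 → Mar 31, 1795 (end of Mar, 31 days; 96 left).
−31 → Feb 28, 1795 (end of Feb, 28 days; 65 left).
−28 → Jan 31, 1795 (end of Jan, 31 days; 37 left).
−31 → Dec 31, 1794 (end of Dec, 31 days; 6 left).
−6 → Dec 25, 1794.

December 25, 1794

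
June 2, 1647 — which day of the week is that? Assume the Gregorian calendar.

Sunday

Doomsday rule: the anchor day for the 1600s is Tuesday. For year 47: 47÷12 = 3 r 11, and 11÷4 = 2, so 3+11+2 = 16.
Tuesday + 16 ≡ Thursday — that's 1647's doomsday.
In June the doomsday date is Jun 6.
Jun 2 is 4 days before Jun 6; 4 mod 7 = 4, so Thursday − 4 = Sunday.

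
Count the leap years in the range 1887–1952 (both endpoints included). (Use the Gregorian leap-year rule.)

16

Multiples of 4 in [1887,1952]: 17.
Of those, multiples of 100: 1 (not leap unless ÷400).
Multiples of 400: 0.
Leap years = 17 − 1 + 0 = 16.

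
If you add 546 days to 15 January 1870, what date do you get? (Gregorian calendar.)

July 15, 1871

+365 (one year) → Jan 15, 1871 (181 left).
Jan has 31 days: +17 → Feb 1, 1871 (164 left).
Feb has 28 days: +28 → Mar 1, 1871 (136 left).
Mar has 31 days: +31 → Apr 1, 1871 (105 left).
Apr has 30 days: +30 → May 1, 1871 (75 left).
May has 31 days: +31 → Jun 1, 1871 (44 left).
Jun has 30 days: +30 → Jul 1, 1871 (14 left).
+14 → Jul 15, 1871.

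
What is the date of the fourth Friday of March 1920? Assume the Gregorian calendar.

March 26, 1920

March 1, 1920 is a Monday.
The first Friday is therefore March 5 (4 days later).
The fourth Friday is 5 + 3×7 = March 26.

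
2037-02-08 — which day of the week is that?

Doomsday rule: the anchor day for the 2000s is Tuesday. For year 37: 37÷12 = 3 r 1, and 1÷4 = 0, so 3+1+0 = 4.
Tuesday + 4 ≡ Saturday — that's 2037's doomsday.
In February the doomsday date is Feb 28 (2037 is not a leap year).
Feb 8 is 20 days before Feb 28; 20 mod 7 = 6, so Saturday − 6 = Sunday.

Sunday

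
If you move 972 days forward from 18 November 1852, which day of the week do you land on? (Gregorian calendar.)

Wednesday

Nov 18, 1852 is a Thursday.
972 mod 7 = 6, so 972 days after a Thursday is Thursday + 6 = Wednesday.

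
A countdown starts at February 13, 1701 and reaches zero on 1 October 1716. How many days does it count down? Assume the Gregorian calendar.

5709

Feb 13, 1701 → Feb 13, 1702: 365 days.
Feb 13, 1702 → Feb 13, 1703: 365 days.
Feb 13, 1703 → Feb 13, 1704: 365 days.
Feb 13, 1704 → Feb 13, 1705: 366 days (Feb 29, 1704 is in that span).
Feb 13, 1705 → Feb 13, 1706: 365 days.
Feb 13, 1706 → Feb 13, 1707: 365 days.
Feb 13, 1707 → Feb 13, 1708: 365 days.
Feb 13, 1708 → Feb 13, 1709: 366 days (Feb 29, 1708 is in that span).
Feb 13, 1709 → Feb 13, 1710: 365 days.
Feb 13, 1710 → Feb 13, 1711: 365 days.
Feb 13, 1711 → Feb 13, 1712: 365 days.
Feb 13, 1712 → Feb 13, 1713: 366 days (Feb 29, 1712 is in that span).
Feb 13, 1713 → Feb 13, 1714: 365 days.
Feb 13, 1714 → Feb 13, 1715: 365 days.
Feb 13, 1715 → Feb 13, 1716: 365 days.
Feb 13, 1716 → Mar 13, 1716: 29 days (February has 29).
Mar 13, 1716 → Apr 13, 1716: 31 days (March has 31).
Apr 13, 1716 → May 13, 1716: 30 days (April has 30).
May 13, 1716 → Jun 13, 1716: 31 days (May has 31).
Jun 13, 1716 → Jul 13, 1716: 30 days (June has 30).
Jul 13, 1716 → Aug 13, 1716: 31 days (July has 31).
Aug 13, 1716 → Sep 13, 1716: 31 days (August has 31).
Sep 13, 1716 → Oct 1, 1716: 18 days.
Total: 5709 days.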